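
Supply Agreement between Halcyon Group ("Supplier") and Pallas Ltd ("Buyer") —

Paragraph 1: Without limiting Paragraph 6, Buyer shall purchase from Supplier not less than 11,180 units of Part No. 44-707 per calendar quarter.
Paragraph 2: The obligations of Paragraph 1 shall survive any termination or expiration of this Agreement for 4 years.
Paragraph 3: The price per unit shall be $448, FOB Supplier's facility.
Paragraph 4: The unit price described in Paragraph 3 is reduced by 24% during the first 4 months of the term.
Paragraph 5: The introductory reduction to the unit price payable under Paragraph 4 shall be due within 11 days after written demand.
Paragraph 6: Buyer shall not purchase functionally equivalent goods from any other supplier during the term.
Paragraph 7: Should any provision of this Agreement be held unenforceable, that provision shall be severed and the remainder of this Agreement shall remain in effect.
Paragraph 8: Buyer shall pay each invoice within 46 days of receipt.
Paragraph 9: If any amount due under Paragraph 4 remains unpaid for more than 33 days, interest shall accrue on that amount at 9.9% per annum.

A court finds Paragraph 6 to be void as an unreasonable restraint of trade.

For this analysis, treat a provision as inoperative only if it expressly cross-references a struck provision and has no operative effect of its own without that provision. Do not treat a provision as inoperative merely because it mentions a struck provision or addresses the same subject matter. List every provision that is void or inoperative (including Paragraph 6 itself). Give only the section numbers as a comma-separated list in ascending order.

Paragraph 6 is struck. Although Paragraph 1 refers to Paragraph 6, its operative terms do not depend on Paragraph 6, so it remains in effect. No other provision's operative terms depend on Paragraph 6. Paragraph 7 is a severability clause and preserves every provision that can still be given independent effect. Paragraph 1, Paragraph 2, Paragraph 3, Paragraph 4, Paragraph 5, Paragraph 7, Paragraph 8, and Paragraph 9 remain in effect.

6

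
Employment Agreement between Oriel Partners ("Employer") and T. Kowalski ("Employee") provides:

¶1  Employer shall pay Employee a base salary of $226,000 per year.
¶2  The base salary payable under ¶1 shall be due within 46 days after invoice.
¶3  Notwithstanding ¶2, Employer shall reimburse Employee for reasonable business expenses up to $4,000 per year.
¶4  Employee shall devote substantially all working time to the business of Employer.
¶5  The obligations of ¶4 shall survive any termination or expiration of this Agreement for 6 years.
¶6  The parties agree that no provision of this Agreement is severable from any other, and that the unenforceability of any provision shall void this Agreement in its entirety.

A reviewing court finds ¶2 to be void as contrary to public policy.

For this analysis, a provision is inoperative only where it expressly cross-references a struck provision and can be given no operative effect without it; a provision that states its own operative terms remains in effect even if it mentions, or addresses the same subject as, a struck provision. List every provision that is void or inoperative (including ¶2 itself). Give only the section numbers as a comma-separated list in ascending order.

1, 2, 3, 4, 5, 6

¶2 is struck. No other provision's operative terms depend on ¶2. ¶6 provides that the Agreement is not severable, so the invalidity of any one provision voids the entire Agreement. No provision of the Agreement survives.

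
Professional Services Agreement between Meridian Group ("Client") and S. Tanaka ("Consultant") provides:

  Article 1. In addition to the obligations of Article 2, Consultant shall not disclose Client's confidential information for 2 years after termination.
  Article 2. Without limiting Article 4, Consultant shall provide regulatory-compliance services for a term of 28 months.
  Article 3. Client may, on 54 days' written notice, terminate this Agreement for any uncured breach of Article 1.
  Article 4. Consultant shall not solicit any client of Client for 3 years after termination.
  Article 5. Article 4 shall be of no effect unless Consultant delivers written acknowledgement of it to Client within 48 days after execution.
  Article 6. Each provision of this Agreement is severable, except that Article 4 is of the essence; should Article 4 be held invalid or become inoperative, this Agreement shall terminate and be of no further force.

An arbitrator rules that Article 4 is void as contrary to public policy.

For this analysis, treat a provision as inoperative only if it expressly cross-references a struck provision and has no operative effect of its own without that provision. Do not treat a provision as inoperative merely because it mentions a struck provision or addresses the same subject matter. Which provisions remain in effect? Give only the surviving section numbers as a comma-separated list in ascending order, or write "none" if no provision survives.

none

Article 4 is struck. Article 5 has no operative effect of its own apart from Article 4 and is therefore inoperative. Article 6 makes Article 4 an essential term, and Article 4 is the provision held invalid; under Article 6, the entire Agreement is therefore void. No provision of the Agreement survives.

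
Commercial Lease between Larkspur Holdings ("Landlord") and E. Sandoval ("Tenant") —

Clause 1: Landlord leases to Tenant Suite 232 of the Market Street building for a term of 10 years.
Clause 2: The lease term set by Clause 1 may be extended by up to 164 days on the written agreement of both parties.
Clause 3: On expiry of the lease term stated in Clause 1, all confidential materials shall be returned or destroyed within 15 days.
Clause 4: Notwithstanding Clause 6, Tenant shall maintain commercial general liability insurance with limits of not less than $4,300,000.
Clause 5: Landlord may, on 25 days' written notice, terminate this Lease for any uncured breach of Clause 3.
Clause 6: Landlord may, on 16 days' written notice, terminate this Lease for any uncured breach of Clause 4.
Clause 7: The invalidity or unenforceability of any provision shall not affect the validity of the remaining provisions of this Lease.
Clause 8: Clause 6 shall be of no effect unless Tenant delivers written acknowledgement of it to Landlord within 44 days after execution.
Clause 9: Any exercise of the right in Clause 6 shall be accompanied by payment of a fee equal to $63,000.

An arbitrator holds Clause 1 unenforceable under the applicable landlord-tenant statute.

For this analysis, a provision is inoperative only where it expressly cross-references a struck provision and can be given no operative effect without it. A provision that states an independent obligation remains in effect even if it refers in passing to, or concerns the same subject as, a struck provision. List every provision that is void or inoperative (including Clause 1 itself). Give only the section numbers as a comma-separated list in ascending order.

1, 2, 3, 5

Clause 1 is struck. The whole of Clause 2 is the extension of the lease term, defined by reference to Clause 1, so Clause 2 cannot stand once Clause 1 is removed. Clause 3 has no operative effect of its own apart from Clause 1 and is therefore inoperative. Clause 5 merely fixes the termination right for breach of Clause 3; with Clause 3 gone it has nothing to operate on and falls away. Under the severability clause in Clause 7, the remaining provisions continue in force. The provisions still in force are Clause 4, Clause 6, Clause 7, Clause 8, and Clause 9.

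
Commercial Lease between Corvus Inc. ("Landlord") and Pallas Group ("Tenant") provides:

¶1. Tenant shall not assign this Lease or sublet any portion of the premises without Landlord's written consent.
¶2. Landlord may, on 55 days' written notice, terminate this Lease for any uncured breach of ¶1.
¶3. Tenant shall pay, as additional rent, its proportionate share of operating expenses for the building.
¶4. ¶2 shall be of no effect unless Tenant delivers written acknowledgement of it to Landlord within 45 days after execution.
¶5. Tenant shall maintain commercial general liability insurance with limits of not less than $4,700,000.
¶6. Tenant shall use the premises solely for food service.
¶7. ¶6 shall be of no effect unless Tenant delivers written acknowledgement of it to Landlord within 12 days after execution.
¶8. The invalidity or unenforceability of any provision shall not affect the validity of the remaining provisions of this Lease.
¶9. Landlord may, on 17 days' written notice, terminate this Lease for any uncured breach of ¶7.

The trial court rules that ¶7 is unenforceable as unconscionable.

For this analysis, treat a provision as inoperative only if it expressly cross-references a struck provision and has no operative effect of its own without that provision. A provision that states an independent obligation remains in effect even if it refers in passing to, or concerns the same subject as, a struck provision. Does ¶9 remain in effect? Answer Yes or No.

¶7 is struck. ¶9 has no operative effect of its own apart from ¶7 and is therefore inoperative. Under the severability clause in ¶8, the remaining provisions continue in force. ¶1, ¶2, ¶3, ¶4, ¶5, ¶6, and ¶8 remain in effect. ¶9 is among the inoperative provisions, so the answer is no.

No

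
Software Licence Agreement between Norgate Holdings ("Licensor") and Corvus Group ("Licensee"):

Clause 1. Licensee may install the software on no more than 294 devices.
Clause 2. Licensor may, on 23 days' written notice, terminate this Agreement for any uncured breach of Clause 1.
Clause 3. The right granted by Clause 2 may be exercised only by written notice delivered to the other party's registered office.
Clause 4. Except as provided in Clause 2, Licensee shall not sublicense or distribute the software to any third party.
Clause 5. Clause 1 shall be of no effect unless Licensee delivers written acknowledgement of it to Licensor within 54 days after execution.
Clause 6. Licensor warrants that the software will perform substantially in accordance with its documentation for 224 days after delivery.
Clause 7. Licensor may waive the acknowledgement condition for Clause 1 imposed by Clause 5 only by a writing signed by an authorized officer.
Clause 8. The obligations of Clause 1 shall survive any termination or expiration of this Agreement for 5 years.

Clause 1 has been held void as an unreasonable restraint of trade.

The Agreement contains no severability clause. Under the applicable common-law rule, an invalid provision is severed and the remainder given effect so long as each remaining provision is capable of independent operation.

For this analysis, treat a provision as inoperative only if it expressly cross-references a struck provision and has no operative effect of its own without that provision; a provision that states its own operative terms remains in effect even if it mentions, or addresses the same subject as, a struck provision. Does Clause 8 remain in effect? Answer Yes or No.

No

Clause 1 is struck. The only function of Clause 2 is the termination right for breach of Clause 1, so it cannot stand once Clause 1 is removed. Clause 5 has no operative effect of its own apart from Clause 1 and is therefore inoperative. Clause 8 merely fixes the survival period for Clause 1; with Clause 1 gone it has nothing to operate on and falls away. Clause 3 merely fixes the notice requirement for Clause 2; with Clause 2 gone it has nothing to operate on and falls away. The only function of Clause 7 is the waiver condition for Clause 5, so it cannot stand once Clause 5 is removed. Clause 4 mentions Clause 2 but its own obligation stands independently of Clause 2, so Clause 4 is not affected. Under the stated default rule, only provisions that cannot operate independently fall away; the rest are enforced. Clause 4 and Clause 6 remain in effect. Clause 8 is among the inoperative provisions, so the answer is no.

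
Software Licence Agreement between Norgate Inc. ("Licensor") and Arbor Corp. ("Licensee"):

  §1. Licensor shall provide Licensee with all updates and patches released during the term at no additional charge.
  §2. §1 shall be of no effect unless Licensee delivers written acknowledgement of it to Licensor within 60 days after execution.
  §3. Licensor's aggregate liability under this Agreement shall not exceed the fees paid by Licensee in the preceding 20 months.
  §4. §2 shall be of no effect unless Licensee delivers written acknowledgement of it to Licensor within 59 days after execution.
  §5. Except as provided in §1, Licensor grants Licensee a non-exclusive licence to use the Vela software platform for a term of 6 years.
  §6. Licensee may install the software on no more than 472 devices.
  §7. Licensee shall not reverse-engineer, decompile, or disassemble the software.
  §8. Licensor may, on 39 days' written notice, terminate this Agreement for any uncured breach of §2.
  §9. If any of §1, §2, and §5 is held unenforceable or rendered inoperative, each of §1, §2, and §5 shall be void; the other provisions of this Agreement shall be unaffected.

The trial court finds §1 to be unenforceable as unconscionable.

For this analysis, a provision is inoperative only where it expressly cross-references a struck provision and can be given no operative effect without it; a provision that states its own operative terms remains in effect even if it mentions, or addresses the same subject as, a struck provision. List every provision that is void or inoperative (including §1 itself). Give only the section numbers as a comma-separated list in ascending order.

§1 is struck. §2 operates only by reference to §1, so it falls with §1. §4 merely fixes the acknowledgement condition for §2; with §2 gone it has nothing to operate on and falls away. §8 has no operative effect of its own apart from §2 and is therefore inoperative. §9 declares §1, §2, and §5 mutually dependent; since one of them has fallen, all of them are of no effect. That brings down §5 as well. The remainder continues in force under §9. The provisions still in force are §3, §6, §7, and §9.

1, 2, 4, 5, 8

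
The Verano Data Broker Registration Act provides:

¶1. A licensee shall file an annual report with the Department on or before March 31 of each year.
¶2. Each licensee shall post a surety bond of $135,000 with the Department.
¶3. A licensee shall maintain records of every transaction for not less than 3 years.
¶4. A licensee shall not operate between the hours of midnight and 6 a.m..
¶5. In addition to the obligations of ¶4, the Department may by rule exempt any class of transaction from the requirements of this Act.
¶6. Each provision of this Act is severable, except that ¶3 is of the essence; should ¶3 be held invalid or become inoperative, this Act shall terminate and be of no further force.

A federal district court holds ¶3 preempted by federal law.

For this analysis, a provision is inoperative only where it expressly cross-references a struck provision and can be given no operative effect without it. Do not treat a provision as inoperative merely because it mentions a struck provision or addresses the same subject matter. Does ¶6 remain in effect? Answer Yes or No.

No

¶3 is struck. Nothing else in the Act is defined by reference to ¶3. ¶6 makes ¶3 an essential term, and ¶3 is the provision held invalid; under ¶6, the entire Act is therefore void. No provision of the Act survives. ¶6 is among the inoperative provisions, so the answer is no.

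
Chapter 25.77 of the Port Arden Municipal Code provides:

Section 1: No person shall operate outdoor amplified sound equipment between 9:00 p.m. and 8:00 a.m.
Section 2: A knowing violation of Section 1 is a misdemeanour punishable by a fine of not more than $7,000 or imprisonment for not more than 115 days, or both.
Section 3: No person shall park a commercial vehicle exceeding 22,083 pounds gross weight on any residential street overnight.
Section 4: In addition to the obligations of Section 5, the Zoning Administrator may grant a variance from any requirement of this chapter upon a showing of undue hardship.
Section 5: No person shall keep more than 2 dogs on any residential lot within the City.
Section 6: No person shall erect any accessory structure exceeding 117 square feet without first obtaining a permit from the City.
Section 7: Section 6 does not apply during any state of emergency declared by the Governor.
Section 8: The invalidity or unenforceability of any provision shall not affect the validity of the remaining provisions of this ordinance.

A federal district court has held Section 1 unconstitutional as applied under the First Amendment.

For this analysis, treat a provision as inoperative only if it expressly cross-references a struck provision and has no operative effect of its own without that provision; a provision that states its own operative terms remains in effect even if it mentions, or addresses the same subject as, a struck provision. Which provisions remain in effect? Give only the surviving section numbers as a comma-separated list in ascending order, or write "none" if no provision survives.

3, 4, 5, 6, 7, 8

Section 1 is struck. The only function of Section 2 is the criminal penalty for violating Section 1, so it cannot stand once Section 1 is removed. Section 8 is a severability clause and preserves every provision that can still be given independent effect. Section 3, Section 4, Section 5, Section 6, Section 7, and Section 8 remain in effect.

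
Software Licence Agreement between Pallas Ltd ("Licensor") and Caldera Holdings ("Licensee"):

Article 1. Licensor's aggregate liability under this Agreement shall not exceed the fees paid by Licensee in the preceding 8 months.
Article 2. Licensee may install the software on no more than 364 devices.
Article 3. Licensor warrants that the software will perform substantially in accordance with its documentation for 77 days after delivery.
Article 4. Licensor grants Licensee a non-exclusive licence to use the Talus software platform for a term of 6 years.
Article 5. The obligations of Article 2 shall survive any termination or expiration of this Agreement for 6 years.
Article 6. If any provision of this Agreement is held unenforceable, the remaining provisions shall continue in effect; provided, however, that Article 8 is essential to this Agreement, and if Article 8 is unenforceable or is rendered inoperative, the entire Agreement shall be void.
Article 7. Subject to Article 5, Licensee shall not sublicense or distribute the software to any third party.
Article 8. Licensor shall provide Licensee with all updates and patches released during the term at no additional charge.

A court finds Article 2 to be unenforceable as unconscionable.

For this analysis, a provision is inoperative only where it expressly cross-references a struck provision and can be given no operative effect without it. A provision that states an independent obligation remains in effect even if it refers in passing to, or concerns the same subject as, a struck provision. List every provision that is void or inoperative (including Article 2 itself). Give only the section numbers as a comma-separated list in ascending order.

2, 5

Article 2 is struck. Article 5 has no operative effect of its own apart from Article 2 and is therefore inoperative. Although Article 7 refers to Article 5, its operative terms do not depend on Article 5, so it remains in effect. Article 6 makes Article 8 an essential term, but Article 8 is unaffected, so the severability proviso in Article 6 preserves the remaining provisions. The provisions still in force are Article 1, Article 3, Article 4, Article 6, Article 7, and Article 8.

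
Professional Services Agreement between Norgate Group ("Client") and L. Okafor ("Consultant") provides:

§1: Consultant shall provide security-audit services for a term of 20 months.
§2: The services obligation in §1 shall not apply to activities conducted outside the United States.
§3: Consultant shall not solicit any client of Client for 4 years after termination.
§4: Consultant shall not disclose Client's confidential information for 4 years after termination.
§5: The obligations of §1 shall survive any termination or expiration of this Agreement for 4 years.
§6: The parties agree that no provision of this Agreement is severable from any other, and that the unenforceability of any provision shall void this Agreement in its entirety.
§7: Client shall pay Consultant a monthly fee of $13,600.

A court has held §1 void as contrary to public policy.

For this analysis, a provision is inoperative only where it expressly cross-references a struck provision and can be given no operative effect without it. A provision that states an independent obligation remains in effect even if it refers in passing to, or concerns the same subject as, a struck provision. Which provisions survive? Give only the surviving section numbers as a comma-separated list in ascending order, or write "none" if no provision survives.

none

§1 is struck. The whole of §2 is the carve-out from the services obligation, defined by reference to §1, so §2 cannot stand once §1 is removed. §5 merely fixes the survival period for §1; with §1 gone it has nothing to operate on and falls away. §6 provides that the Agreement is not severable, so the invalidity of any one provision voids the entire Agreement. No provision of the Agreement survives.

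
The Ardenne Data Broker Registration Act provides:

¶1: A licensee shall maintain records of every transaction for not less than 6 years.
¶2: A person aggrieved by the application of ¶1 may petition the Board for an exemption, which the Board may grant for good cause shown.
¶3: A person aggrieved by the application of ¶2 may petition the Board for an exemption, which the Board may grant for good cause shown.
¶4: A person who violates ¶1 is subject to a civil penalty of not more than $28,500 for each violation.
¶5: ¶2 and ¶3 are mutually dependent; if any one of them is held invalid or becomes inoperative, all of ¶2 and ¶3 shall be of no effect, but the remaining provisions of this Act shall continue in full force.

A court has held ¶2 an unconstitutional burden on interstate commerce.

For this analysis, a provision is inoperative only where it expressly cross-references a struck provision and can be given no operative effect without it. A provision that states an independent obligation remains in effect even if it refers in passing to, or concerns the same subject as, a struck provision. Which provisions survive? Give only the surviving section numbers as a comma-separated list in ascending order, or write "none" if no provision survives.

¶2 is struck. ¶3 merely fixes the exemption procedure for ¶2; with ¶2 gone it has nothing to operate on and falls away. ¶5 declares ¶2 and ¶3 mutually dependent; since one of them has fallen, all of them are of no effect. The remainder continues in force under ¶5. The provisions still in force are ¶1, ¶4, and ¶5.

1, 4, 5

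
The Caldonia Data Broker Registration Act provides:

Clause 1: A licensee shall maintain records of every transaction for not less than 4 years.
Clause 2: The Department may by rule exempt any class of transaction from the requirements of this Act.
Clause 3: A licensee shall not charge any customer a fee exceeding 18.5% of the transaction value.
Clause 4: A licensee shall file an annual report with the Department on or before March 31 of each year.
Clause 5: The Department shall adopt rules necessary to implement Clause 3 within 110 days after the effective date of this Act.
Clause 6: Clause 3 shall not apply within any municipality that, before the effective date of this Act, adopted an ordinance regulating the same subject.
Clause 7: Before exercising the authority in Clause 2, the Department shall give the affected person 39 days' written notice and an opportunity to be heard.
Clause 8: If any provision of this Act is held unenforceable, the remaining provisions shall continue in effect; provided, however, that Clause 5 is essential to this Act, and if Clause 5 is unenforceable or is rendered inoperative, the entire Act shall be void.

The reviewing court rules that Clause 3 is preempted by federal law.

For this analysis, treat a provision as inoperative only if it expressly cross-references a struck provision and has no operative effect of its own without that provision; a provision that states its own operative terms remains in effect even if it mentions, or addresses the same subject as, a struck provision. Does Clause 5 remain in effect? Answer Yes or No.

No

Clause 3 is struck. Clause 5 has no operative effect of its own apart from Clause 3 and is therefore inoperative. Clause 6 operates only by reference to Clause 3, so it falls with Clause 3. Clause 8 makes Clause 5 an essential term, and Clause 5 has been rendered inoperative by the cascade; under Clause 8, the entire Act is therefore void. No provision of the Act survives. Clause 5 is among the inoperative provisions, so the answer is no.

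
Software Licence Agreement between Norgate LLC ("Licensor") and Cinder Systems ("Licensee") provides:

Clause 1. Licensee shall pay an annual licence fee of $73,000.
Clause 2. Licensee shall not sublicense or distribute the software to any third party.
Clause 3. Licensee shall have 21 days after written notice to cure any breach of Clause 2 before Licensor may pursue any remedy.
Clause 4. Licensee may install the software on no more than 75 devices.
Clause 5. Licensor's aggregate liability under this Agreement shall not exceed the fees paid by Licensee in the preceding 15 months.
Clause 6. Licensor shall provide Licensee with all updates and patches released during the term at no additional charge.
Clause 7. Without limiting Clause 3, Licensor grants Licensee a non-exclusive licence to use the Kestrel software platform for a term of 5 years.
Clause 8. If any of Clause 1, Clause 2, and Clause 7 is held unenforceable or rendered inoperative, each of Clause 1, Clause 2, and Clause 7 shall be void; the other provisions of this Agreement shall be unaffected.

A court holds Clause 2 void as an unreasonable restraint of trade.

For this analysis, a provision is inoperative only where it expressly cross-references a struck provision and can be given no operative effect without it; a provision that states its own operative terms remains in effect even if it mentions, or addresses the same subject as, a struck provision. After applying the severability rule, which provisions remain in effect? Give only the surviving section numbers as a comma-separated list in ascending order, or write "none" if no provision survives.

4, 5, 6, 8

Clause 2 is struck. Clause 3 merely fixes the cure period for breach of Clause 2; with Clause 2 gone it has nothing to operate on and falls away. Clause 8 declares Clause 1, Clause 2, and Clause 7 mutually dependent; since one of them has fallen, all of them are of no effect. That brings down Clause 1 and Clause 7 as well. The remainder continues in force under Clause 8. Clause 4, Clause 5, Clause 6, and Clause 8 remain in effect.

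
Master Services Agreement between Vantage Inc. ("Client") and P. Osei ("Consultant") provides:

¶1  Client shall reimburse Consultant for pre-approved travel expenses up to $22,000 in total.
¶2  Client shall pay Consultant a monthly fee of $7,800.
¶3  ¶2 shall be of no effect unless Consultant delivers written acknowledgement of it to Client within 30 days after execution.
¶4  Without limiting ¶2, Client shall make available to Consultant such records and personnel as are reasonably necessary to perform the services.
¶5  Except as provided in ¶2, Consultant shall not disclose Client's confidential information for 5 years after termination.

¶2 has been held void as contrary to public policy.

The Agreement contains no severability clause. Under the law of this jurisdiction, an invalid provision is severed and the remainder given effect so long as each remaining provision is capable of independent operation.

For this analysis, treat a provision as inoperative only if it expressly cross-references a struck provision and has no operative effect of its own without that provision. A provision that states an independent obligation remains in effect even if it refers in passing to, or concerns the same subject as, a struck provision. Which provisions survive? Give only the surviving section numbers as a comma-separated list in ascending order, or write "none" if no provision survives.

¶2 is struck. The only function of ¶3 is the acknowledgement condition for ¶2, so it cannot stand once ¶2 is removed. Although ¶5 refers to ¶2, its operative terms do not depend on ¶2, so it remains in effect. Although ¶4 refers to ¶2, its operative terms do not depend on ¶2, so it remains in effect. With no severability clause, the stated default rule severs what cannot stand and enforces each remaining provision that can operate on its own. That leaves ¶1, ¶4, and ¶5 in effect.

1, 4, 5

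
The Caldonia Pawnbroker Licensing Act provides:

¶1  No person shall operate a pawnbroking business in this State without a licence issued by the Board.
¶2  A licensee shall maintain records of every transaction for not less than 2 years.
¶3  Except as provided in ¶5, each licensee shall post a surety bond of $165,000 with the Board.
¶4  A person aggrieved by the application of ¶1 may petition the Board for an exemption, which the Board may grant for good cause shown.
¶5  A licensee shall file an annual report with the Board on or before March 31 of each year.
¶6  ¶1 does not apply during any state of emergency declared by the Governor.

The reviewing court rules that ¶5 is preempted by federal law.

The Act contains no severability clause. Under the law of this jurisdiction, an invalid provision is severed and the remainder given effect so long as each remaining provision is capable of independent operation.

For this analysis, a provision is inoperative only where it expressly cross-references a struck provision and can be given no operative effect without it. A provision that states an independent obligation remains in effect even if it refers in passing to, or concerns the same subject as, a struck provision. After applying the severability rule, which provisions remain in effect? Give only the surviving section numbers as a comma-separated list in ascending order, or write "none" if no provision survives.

1, 2, 3, 4, 6

¶5 is struck. ¶3 mentions ¶5 but its own obligation stands independently of ¶5, so ¶3 is not affected. No other provision's operative terms depend on ¶5. Under the stated default rule, only provisions that cannot operate independently fall away; the rest are enforced. That leaves ¶1, ¶2, ¶3, ¶4, and ¶6 in effect.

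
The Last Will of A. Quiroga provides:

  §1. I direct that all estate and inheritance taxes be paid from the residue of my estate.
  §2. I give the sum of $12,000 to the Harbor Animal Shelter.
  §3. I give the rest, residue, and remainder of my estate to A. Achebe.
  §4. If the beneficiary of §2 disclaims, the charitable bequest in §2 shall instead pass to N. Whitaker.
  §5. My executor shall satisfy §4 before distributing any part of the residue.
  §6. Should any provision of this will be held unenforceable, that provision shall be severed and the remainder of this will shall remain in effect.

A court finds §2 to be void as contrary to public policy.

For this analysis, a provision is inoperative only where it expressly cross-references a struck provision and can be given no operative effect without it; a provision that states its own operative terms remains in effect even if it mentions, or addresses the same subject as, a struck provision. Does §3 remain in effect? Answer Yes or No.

Yes

§2 is struck. §4 has no operative effect of its own apart from §2 and is therefore inoperative. §5 operates only by reference to §4, so it falls with §4. Under the severability clause in §6, the remaining provisions continue in force. The provisions still in force are §1, §3, and §6. §3 is among the surviving provisions, so the answer is yes.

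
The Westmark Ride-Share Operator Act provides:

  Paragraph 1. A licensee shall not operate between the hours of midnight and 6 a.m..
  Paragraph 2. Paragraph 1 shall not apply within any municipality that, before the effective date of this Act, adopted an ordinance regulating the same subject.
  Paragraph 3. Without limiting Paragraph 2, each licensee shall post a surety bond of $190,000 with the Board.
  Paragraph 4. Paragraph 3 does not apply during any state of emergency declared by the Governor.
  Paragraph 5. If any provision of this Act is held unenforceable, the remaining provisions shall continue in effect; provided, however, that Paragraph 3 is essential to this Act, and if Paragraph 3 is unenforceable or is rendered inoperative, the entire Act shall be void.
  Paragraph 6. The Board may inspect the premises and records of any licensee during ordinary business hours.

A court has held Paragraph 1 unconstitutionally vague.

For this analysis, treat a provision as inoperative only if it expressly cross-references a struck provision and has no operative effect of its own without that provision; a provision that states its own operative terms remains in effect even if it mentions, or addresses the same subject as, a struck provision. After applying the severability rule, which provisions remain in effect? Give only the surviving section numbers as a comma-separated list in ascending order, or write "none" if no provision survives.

Paragraph 1 is struck. Paragraph 2 has no operative effect of its own apart from Paragraph 1 and is therefore inoperative. Although Paragraph 3 refers to Paragraph 2, its operative terms do not depend on Paragraph 2, so it remains in effect. Paragraph 5 makes Paragraph 3 an essential term, but Paragraph 3 is unaffected, so the severability proviso in Paragraph 5 preserves the remaining provisions. Paragraph 3, Paragraph 4, Paragraph 5, and Paragraph 6 remain in effect.

3, 4, 5, 6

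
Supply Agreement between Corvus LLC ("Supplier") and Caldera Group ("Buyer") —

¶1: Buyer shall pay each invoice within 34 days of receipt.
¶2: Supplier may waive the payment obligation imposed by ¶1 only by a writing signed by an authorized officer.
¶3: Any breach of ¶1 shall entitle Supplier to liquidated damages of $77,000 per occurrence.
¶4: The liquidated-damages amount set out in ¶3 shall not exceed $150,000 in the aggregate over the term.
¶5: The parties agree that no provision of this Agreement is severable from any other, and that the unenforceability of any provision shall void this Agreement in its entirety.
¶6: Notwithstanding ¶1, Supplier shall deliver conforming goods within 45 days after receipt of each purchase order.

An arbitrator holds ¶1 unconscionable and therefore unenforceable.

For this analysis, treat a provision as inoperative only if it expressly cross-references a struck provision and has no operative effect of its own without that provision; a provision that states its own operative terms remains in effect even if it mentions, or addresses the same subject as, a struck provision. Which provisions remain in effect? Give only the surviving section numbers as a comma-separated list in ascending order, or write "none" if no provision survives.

none

¶1 is struck. ¶2 operates only by reference to ¶1, so it falls with ¶1. The whole of ¶3 is the liquidated-damages amount, defined by reference to ¶1, so ¶3 cannot stand once ¶1 is removed. ¶4 operates only by reference to ¶3, so it falls with ¶3. ¶5 provides that the Agreement is not severable, so the invalidity of any one provision voids the entire Agreement. No provision of the Agreement survives.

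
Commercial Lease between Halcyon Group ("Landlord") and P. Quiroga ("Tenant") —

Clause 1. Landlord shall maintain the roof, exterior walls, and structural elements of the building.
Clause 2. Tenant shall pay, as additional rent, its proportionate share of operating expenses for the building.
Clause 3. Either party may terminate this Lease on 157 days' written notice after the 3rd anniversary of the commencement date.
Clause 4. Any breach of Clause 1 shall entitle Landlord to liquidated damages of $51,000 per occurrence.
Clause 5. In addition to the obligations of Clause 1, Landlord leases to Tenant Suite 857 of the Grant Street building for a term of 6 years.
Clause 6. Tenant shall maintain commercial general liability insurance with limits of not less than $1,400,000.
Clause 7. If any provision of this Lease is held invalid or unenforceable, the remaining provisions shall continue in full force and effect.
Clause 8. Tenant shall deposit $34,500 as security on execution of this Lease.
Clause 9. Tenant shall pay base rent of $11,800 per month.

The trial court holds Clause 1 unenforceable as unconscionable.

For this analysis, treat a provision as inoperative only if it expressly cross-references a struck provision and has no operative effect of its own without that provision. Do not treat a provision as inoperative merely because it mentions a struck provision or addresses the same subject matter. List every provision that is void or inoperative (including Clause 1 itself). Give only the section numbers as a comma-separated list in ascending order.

1, 4

Clause 1 is struck. Clause 4 operates only by reference to Clause 1, so it falls with Clause 1. Although Clause 5 refers to Clause 1, its operative terms do not depend on Clause 1, so it remains in effect. Under the severability clause in Clause 7, the remaining provisions continue in force. The provisions still in force are Clause 2, Clause 3, Clause 5, Clause 6, Clause 7, Clause 8, and Clause 9.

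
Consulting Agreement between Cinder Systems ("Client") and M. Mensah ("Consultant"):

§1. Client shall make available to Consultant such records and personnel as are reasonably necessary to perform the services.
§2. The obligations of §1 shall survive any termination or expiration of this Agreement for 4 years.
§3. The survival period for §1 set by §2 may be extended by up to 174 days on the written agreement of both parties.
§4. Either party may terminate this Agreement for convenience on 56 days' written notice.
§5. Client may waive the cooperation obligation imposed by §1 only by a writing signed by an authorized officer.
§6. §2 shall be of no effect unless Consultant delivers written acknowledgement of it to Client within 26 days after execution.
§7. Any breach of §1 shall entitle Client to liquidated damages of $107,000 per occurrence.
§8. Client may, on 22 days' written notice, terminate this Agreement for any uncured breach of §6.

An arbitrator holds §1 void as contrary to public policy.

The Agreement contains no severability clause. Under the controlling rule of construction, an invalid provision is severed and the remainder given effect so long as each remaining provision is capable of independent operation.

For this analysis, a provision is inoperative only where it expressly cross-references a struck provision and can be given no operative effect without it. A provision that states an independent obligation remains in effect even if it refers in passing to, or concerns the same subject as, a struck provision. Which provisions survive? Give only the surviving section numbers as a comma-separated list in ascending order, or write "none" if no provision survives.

4

§1 is struck. §2 operates only by reference to §1, so it falls with §1. §5 operates only by reference to §1, so it falls with §1. §7 operates only by reference to §1, so it falls with §1. §3 does nothing except set the extension of the survival period for §1 by reference to §2; with §2 gone it has no independent effect and is inoperative. §6 has no operative effect of its own apart from §2 and is therefore inoperative. §8 has no operative effect of its own apart from §6 and is therefore inoperative. With no severability clause, the stated default rule severs what cannot stand and enforces each remaining provision that can operate on its own. Only §4 remains in effect.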